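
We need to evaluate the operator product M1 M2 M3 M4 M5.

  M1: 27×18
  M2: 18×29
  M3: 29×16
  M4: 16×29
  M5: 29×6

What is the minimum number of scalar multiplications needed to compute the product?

Adjacent pairs: M1M2 = 27·18·29 = 14094; M2M3 = 18·29·16 = 8352; M3M4 = 29·16·29 = 13456; M4M5 = 16·29·6 = 2784.
Length 3: M1..M3: k=1: 0+8352+27·18·16=16128; k=2: 14094+0+27·29·16=26622 → min 16128 | M2..M4: k=2: 0+13456+18·29·29=28594; k=3: 8352+0+18·16·29=16704 → min 16704 | M3..M5: k=3: 0+2784+29·16·6=5568; k=4: 13456+0+29·29·6=18502 → min 5568.
Length 4: M1..M4: k=1: 0+16704+27·18·29=30798; k=2: 14094+13456+27·29·29=50257; k=3: 16128+0+27·16·29=28656 → min 28656 | M2..M5: k=2: 0+5568+18·29·6=8700; k=3: 8352+2784+18·16·6=12864; k=4: 16704+0+18·29·6=19836 → min 8700.
Length 5: M1..M5: k=1: 0+8700+27·18·6=11616; k=2: 14094+5568+27·29·6=24360; k=3: 16128+2784+27·16·6=21504; k=4: 28656+0+27·29·6=33354 → min 11616.
Optimal order: (M1 (M2 (M3 (M4 M5)))) with cost 11616.

11616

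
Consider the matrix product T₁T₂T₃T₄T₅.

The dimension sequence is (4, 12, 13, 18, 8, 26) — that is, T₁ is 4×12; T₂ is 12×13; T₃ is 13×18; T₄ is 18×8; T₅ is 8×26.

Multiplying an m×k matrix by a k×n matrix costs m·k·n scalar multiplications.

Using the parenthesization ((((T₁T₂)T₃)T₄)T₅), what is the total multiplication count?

2968

(T₁T₂): 4×12 by 12×13 → 4×13, cost 4·12·13 = 624
((T₁T₂)T₃): 4×13 by 13×18 → 4×18, cost 4·13·18 = 936; cumulative 1560
(((T₁T₂)T₃)T₄): 4×18 by 18×8 → 4×8, cost 4·18·8 = 576; cumulative 2136
((((T₁T₂)T₃)T₄)T₅): 4×8 by 8×26 → 4×26, cost 4·8·26 = 832; cumulative 2968
Total: 2968 scalar multiplications.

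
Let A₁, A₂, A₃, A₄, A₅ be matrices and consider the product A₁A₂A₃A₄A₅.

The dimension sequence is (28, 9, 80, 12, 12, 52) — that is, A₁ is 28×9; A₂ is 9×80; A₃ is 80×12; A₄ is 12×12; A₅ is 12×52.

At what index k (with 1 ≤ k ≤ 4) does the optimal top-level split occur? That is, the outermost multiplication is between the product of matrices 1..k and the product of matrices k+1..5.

Adjacent pairs: A₁A₂ = 28·9·80 = 20160; A₂A₃ = 9·80·12 = 8640; A₃A₄ = 80·12·12 = 11520; A₄A₅ = 12·12·52 = 7488.
Length 3: A₁..A₃: k=1: 0+8640+28·9·12=11664; k=2: 20160+0+28·80·12=47040 → min 11664 | A₂..A₄: k=2: 0+11520+9·80·12=20160; k=3: 8640+0+9·12·12=9936 → min 9936 | A₃..A₅: k=3: 0+7488+80·12·52=57408; k=4: 11520+0+80·12·52=61440 → min 57408.
Length 4: A₁..A₄: k=1: 0+9936+28·9·12=12960; k=2: 20160+11520+28·80·12=58560; k=3: 11664+0+28·12·12=15696 → min 12960 | A₂..A₅: k=2: 0+57408+9·80·52=94848; k=3: 8640+7488+9·12·52=21744; k=4: 9936+0+9·12·52=15552 → min 15552.
Top-level splits: k=1: (A₁..A₁)·(A₂..A₅) → 0+15552+28·9·52 = 28656; k=2: (A₁..A₂)·(A₃..A₅) → 20160+57408+28·80·52 = 194048; k=3: (A₁..A₃)·(A₄..A₅) → 11664+7488+28·12·52 = 36624; k=4: (A₁..A₄)·(A₅..A₅) → 12960+0+28·12·52 = 30432.
Best split is after A₁, i.e. k = 1.

1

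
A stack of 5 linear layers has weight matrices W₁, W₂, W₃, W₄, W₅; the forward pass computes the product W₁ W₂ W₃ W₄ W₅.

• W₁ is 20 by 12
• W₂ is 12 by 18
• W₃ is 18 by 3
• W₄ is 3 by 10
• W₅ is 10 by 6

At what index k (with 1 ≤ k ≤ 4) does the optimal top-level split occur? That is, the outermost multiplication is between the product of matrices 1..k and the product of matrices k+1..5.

Adjacent pairs: W₁W₂ = 20·12·18 = 4320; W₂W₃ = 12·18·3 = 648; W₃W₄ = 18·3·10 = 540; W₄W₅ = 3·10·6 = 180.
Length 3: W₁..W₃: k=1: 0+648+20·12·3=1368; k=2: 4320+0+20·18·3=5400 → min 1368 | W₂..W₄: k=2: 0+540+12·18·10=2700; k=3: 648+0+12·3·10=1008 → min 1008 | W₃..W₅: k=3: 0+180+18·3·6=504; k=4: 540+0+18·10·6=1620 → min 504.
Length 4: W₁..W₄: k=1: 0+1008+20·12·10=3408; k=2: 4320+540+20·18·10=8460; k=3: 1368+0+20·3·10=1968 → min 1968 | W₂..W₅: k=2: 0+504+12·18·6=1800; k=3: 648+180+12·3·6=1044; k=4: 1008+0+12·10·6=1728 → min 1044.
Top-level splits: k=1: (W₁..W₁)·(W₂..W₅) → 0+1044+20·12·6 = 2484; k=2: (W₁..W₂)·(W₃..W₅) → 4320+504+20·18·6 = 6984; k=3: (W₁..W₃)·(W₄..W₅) → 1368+180+20·3·6 = 1908; k=4: (W₁..W₄)·(W₅..W₅) → 1968+0+20·10·6 = 3168.
Best split is after W₃, i.e. k = 3.

3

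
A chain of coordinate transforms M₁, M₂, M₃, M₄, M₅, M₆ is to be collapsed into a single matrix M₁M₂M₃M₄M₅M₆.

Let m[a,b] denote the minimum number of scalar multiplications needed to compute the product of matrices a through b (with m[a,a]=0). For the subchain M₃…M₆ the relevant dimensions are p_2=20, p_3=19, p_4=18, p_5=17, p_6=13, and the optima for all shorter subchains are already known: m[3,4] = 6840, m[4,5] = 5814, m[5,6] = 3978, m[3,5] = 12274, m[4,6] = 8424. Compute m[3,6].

13364

m[3,6] = min over k∈[3,5] of m[3,k]+m[k+1,6]+p_{2}·p_k·p_{6}.
k=3: 0 + 8424 + 20·19·13 = 13364; k=4: 6840 + 3978 + 20·18·13 = 15498; k=5: 12274 + 0 + 20·17·13 = 16694.
Minimum: 13364 at k=3.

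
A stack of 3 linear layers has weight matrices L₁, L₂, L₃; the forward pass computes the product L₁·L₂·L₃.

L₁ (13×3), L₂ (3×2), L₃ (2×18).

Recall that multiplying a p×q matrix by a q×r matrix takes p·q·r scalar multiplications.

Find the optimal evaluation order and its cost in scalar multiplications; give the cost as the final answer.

(L₁·(L₂·L₃)): cost 810.
((L₁·L₂)·L₃): cost 546.
Optimal: ((L₁·L₂)·L₃) with cost 546.

546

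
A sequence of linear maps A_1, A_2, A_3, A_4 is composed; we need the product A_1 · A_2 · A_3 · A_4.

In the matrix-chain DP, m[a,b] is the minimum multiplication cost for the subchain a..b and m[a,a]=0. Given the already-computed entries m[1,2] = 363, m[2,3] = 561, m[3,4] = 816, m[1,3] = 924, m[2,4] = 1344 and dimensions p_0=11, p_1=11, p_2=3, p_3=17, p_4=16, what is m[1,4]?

m[1,4] = min over k∈[1,3] of m[1,k]+m[k+1,4]+p_{0}·p_k·p_{4}.
k=1: 0 + 1344 + 11·11·16 = 3280; k=2: 363 + 816 + 11·3·16 = 1707; k=3: 924 + 0 + 11·17·16 = 3916.
Minimum: 1707 at k=2.

1707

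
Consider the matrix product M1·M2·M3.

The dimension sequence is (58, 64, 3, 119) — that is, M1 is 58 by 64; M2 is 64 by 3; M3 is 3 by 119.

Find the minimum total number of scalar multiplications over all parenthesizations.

31842

Order (M1·(M2·M3)): (M2·M3): 64×3 by 3×119 → 64×119, cost 64·3·119 = 22848; (M1·(M2·M3)): 58×64 by 64×119 → 58×119, cost 58·64·119 = 441728; cumulative 464576. Total 464576.
Order ((M1·M2)·M3): (M1·M2): 58×64 by 64×3 → 58×3, cost 58·64·3 = 11136; ((M1·M2)·M3): 58×3 by 3×119 → 58×119, cost 58·3·119 = 20706; cumulative 31842. Total 31842.
Minimum: 31842.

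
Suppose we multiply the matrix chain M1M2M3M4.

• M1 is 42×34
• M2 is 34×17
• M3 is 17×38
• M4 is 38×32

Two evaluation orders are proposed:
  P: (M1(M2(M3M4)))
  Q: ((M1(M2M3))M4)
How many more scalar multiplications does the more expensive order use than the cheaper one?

42436

Order P = (M1(M2(M3M4))): (M3M4): 17×38 by 38×32 → 17×32, cost 17·38·32 = 20672; (M2(M3M4)): 34×17 by 17×32 → 34×32, cost 34·17·32 = 18496; cumulative 39168; (M1(M2(M3M4))): 42×34 by 34×32 → 42×32, cost 42·34·32 = 45696; cumulative 84864. Total 84864.
Order Q = ((M1(M2M3))M4): (M2M3): 34×17 by 17×38 → 34×38, cost 34·17·38 = 21964; (M1(M2M3)): 42×34 by 34×38 → 42×38, cost 42·34·38 = 54264; cumulative 76228; ((M1(M2M3))M4): 42×38 by 38×32 → 42×32, cost 42·38·32 = 51072; cumulative 127300. Total 127300.
Difference: |84864 − 127300| = 42436.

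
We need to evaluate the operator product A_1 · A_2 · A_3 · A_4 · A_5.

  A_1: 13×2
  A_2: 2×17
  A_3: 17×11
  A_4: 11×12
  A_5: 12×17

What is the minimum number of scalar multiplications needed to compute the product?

1488

Adjacent pairs: A_1A_2 = 13·2·17 = 442; A_2A_3 = 2·17·11 = 374; A_3A_4 = 17·11·12 = 2244; A_4A_5 = 11·12·17 = 2244.
Length 3: A_1..A_3: k=1: 0+374+13·2·11=660; k=2: 442+0+13·17·11=2873 → min 660 | A_2..A_4: k=2: 0+2244+2·17·12=2652; k=3: 374+0+2·11·12=638 → min 638 | A_3..A_5: k=3: 0+2244+17·11·17=5423; k=4: 2244+0+17·12·17=5712 → min 5423.
Length 4: A_1..A_4: k=1: 0+638+13·2·12=950; k=2: 442+2244+13·17·12=5338; k=3: 660+0+13·11·12=2376 → min 950 | A_2..A_5: k=2: 0+5423+2·17·17=6001; k=3: 374+2244+2·11·17=2992; k=4: 638+0+2·12·17=1046 → min 1046.
Length 5: A_1..A_5: k=1: 0+1046+13·2·17=1488; k=2: 442+5423+13·17·17=9622; k=3: 660+2244+13·11·17=5335; k=4: 950+0+13·12·17=3602 → min 1488.
Optimal order: (A_1 · (((A_2 · A_3) · A_4) · A_5)) with cost 1488.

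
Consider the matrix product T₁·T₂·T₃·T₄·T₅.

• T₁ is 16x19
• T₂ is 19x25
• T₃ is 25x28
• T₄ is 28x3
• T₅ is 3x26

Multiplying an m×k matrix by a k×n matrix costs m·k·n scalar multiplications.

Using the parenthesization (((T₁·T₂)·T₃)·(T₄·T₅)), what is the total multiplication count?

32632

(T₁·T₂): 16×19 by 19×25 → 16×25, cost 16·19·25 = 7600
((T₁·T₂)·T₃): 16×25 by 25×28 → 16×28, cost 16·25·28 = 11200; cumulative 18800
(T₄·T₅): 28×3 by 3×26 → 28×26, cost 28·3·26 = 2184
(((T₁·T₂)·T₃)·(T₄·T₅)): 16×28 by 28×26 → 16×26, cost 16·28·26 = 11648; cumulative 32632
Total: 32632 scalar multiplications.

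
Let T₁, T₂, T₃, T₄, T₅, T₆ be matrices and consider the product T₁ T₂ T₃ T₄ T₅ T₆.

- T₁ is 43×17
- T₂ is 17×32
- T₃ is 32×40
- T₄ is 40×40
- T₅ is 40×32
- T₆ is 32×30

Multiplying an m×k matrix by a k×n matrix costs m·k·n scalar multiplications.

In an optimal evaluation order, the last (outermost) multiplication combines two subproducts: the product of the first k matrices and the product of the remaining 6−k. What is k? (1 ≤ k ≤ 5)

1

Adjacent pairs: T₁T₂ = 43·17·32 = 23392; T₂T₃ = 17·32·40 = 21760; T₃T₄ = 32·40·40 = 51200; T₄T₅ = 40·40·32 = 51200; T₅T₆ = 40·32·30 = 38400.
Length 3: T₁..T₃: k=1: 0+21760+43·17·40=51000; k=2: 23392+0+43·32·40=78432 → min 51000 | T₂..T₄: k=2: 0+51200+17·32·40=72960; k=3: 21760+0+17·40·40=48960 → min 48960 | T₃..T₅: k=3: 0+51200+32·40·32=92160; k=4: 51200+0+32·40·32=92160 → min 92160 | T₄..T₆: k=4: 0+38400+40·40·30=86400; k=5: 51200+0+40·32·30=89600 → min 86400.
Length 4: T₁..T₄: k=1: 0+48960+43·17·40=78200; k=2: 23392+51200+43·32·40=129632; k=3: 51000+0+43·40·40=119800 → min 78200 | T₂..T₅: k=2: 0+92160+17·32·32=109568; k=3: 21760+51200+17·40·32=94720; k=4: 48960+0+17·40·32=70720 → min 70720 | T₃..T₆: k=3: 0+86400+32·40·30=124800; k=4: 51200+38400+32·40·30=128000; k=5: 92160+0+32·32·30=122880 → min 122880.
Length 5: T₁..T₅: k=1: 0+70720+43·17·32=94112; k=2: 23392+92160+43·32·32=159584; k=3: 51000+51200+43·40·32=157240; k=4: 78200+0+43·40·32=133240 → min 94112 | T₂..T₆: k=2: 0+122880+17·32·30=139200; k=3: 21760+86400+17·40·30=128560; k=4: 48960+38400+17·40·30=107760; k=5: 70720+0+17·32·30=87040 → min 87040.
Top-level splits: k=1: (T₁..T₁)·(T₂..T₆) → 0+87040+43·17·30 = 108970; k=2: (T₁..T₂)·(T₃..T₆) → 23392+122880+43·32·30 = 187552; k=3: (T₁..T₃)·(T₄..T₆) → 51000+86400+43·40·30 = 189000; k=4: (T₁..T₄)·(T₅..T₆) → 78200+38400+43·40·30 = 168200; k=5: (T₁..T₅)·(T₆..T₆) → 94112+0+43·32·30 = 135392.
Best split is after T₁, i.e. k = 1.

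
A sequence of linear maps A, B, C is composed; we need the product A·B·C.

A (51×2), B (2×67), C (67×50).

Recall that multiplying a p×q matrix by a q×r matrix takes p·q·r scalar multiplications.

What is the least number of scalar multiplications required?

Order (A·(B·C)): (B·C): 2×67 by 67×50 → 2×50, cost 2·67·50 = 6700; (A·(B·C)): 51×2 by 2×50 → 51×50, cost 51·2·50 = 5100; cumulative 11800. Total 11800.
Order ((A·B)·C): (A·B): 51×2 by 2×67 → 51×67, cost 51·2·67 = 6834; ((A·B)·C): 51×67 by 67×50 → 51×50, cost 51·67·50 = 170850; cumulative 177684. Total 177684.
Minimum: 11800.

11800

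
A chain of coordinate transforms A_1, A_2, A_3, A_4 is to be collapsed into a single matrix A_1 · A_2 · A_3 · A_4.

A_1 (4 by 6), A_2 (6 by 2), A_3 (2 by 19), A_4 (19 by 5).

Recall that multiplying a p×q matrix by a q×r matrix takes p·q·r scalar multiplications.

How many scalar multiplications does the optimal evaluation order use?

Adjacent pairs: A_1A_2 = 4·6·2 = 48; A_2A_3 = 6·2·19 = 228; A_3A_4 = 2·19·5 = 190.
Length 3: A_1..A_3: k=1: 0+228+4·6·19=684; k=2: 48+0+4·2·19=200 → min 200 | A_2..A_4: k=2: 0+190+6·2·5=250; k=3: 228+0+6·19·5=798 → min 250.
Length 4: A_1..A_4: k=1: 0+250+4·6·5=370; k=2: 48+190+4·2·5=278; k=3: 200+0+4·19·5=580 → min 278.
Optimal order: ((A_1 · A_2) · (A_3 · A_4)) with cost 278.

278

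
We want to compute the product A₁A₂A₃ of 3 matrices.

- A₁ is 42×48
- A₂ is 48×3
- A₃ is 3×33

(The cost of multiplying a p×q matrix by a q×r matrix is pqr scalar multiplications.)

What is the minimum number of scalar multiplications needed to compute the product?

Order (A₁(A₂A₃)): (A₂A₃): 48×3 by 3×33 → 48×33, cost 48·3·33 = 4752; (A₁(A₂A₃)): 42×48 by 48×33 → 42×33, cost 42·48·33 = 66528; cumulative 71280. Total 71280.
Order ((A₁A₂)A₃): (A₁A₂): 42×48 by 48×3 → 42×3, cost 42·48·3 = 6048; ((A₁A₂)A₃): 42×3 by 3×33 → 42×33, cost 42·3·33 = 4158; cumulative 10206. Total 10206.
Minimum: 10206.

10206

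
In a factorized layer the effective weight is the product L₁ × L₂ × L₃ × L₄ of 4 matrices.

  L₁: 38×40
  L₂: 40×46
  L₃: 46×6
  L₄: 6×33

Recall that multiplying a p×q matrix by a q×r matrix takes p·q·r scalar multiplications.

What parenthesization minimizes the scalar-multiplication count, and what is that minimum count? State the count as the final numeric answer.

Adjacent pairs: L₁L₂ = 38·40·46 = 69920; L₂L₃ = 40·46·6 = 11040; L₃L₄ = 46·6·33 = 9108.
Length 3: L₁..L₃: k=1: 0+11040+38·40·6=20160; k=2: 69920+0+38·46·6=80408 → min 20160 | L₂..L₄: k=2: 0+9108+40·46·33=69828; k=3: 11040+0+40·6·33=18960 → min 18960.
Length 4: L₁..L₄: k=1: 0+18960+38·40·33=69120; k=2: 69920+9108+38·46·33=136712; k=3: 20160+0+38·6·33=27684 → min 27684.
Optimal parenthesization: ((L₁ × (L₂ × L₃)) × L₄) with cost 27684.

27684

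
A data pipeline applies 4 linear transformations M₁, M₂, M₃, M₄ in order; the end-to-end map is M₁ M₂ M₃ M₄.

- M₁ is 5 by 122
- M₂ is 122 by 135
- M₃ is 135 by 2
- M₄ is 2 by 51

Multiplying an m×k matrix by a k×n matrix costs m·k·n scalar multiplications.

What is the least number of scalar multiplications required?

Adjacent pairs: M₁M₂ = 5·122·135 = 82350; M₂M₃ = 122·135·2 = 32940; M₃M₄ = 135·2·51 = 13770.
Length 3: M₁..M₃: k=1: 0+32940+5·122·2=34160; k=2: 82350+0+5·135·2=83700 → min 34160 | M₂..M₄: k=2: 0+13770+122·135·51=853740; k=3: 32940+0+122·2·51=45384 → min 45384.
Length 4: M₁..M₄: k=1: 0+45384+5·122·51=76494; k=2: 82350+13770+5·135·51=130545; k=3: 34160+0+5·2·51=34670 → min 34670.
Optimal order: ((M₁ (M₂ M₃)) M₄) with cost 34670.

34670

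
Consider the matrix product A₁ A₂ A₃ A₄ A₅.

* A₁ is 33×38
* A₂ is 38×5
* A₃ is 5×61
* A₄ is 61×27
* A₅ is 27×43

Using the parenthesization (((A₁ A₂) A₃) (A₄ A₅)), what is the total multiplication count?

(A₁ A₂): 33×38 by 38×5 → 33×5, cost 33·38·5 = 6270
((A₁ A₂) A₃): 33×5 by 5×61 → 33×61, cost 33·5·61 = 10065; cumulative 16335
(A₄ A₅): 61×27 by 27×43 → 61×43, cost 61·27·43 = 70821
(((A₁ A₂) A₃) (A₄ A₅)): 33×61 by 61×43 → 33×43, cost 33·61·43 = 86559; cumulative 173715
Total: 173715 scalar multiplications.

173715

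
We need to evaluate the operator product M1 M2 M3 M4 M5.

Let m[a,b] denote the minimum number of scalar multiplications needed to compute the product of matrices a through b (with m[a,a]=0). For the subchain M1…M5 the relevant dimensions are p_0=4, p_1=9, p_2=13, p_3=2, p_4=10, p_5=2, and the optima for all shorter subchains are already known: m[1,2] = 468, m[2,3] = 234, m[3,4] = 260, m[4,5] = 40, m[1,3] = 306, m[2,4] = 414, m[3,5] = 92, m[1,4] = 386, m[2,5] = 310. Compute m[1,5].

362

m[1,5] = min over k∈[1,4] of m[1,k]+m[k+1,5]+p_{0}·p_k·p_{5}.
k=1: 0 + 310 + 4·9·2 = 382; k=2: 468 + 92 + 4·13·2 = 664; k=3: 306 + 40 + 4·2·2 = 362; k=4: 386 + 0 + 4·10·2 = 466.
Minimum: 362 at k=3.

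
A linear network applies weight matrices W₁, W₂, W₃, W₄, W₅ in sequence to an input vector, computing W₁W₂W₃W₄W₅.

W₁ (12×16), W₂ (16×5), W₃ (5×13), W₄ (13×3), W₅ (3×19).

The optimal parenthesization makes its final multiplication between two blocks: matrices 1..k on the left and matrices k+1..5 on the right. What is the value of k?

Adjacent pairs: W₁W₂ = 12·16·5 = 960; W₂W₃ = 16·5·13 = 1040; W₃W₄ = 5·13·3 = 195; W₄W₅ = 13·3·19 = 741.
Length 3: W₁..W₃: k=1: 0+1040+12·16·13=3536; k=2: 960+0+12·5·13=1740 → min 1740 | W₂..W₄: k=2: 0+195+16·5·3=435; k=3: 1040+0+16·13·3=1664 → min 435 | W₃..W₅: k=3: 0+741+5·13·19=1976; k=4: 195+0+5·3·19=480 → min 480.
Length 4: W₁..W₄: k=1: 0+435+12·16·3=1011; k=2: 960+195+12·5·3=1335; k=3: 1740+0+12·13·3=2208 → min 1011 | W₂..W₅: k=2: 0+480+16·5·19=2000; k=3: 1040+741+16·13·19=5733; k=4: 435+0+16·3·19=1347 → min 1347.
Top-level splits: k=1: (W₁..W₁)·(W₂..W₅) → 0+1347+12·16·19 = 4995; k=2: (W₁..W₂)·(W₃..W₅) → 960+480+12·5·19 = 2580; k=3: (W₁..W₃)·(W₄..W₅) → 1740+741+12·13·19 = 5445; k=4: (W₁..W₄)·(W₅..W₅) → 1011+0+12·3·19 = 1695.
Best split is after W₄, i.e. k = 4.

4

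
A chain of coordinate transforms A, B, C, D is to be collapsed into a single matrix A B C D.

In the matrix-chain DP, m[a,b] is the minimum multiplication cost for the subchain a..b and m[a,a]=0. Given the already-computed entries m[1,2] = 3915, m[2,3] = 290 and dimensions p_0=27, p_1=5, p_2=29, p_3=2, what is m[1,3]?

560

m[1,3] = min over k∈[1,2] of m[1,k]+m[k+1,3]+p_{0}·p_k·p_{3}.
k=1: 0 + 290 + 27·5·2 = 560; k=2: 3915 + 0 + 27·29·2 = 5481.
Minimum: 560 at k=1.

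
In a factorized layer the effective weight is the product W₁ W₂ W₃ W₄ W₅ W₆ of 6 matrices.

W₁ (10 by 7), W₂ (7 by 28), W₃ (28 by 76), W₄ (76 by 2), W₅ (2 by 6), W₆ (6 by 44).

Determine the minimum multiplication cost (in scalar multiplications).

6196

Adjacent pairs: W₁W₂ = 10·7·28 = 1960; W₂W₃ = 7·28·76 = 14896; W₃W₄ = 28·76·2 = 4256; W₄W₅ = 76·2·6 = 912; W₅W₆ = 2·6·44 = 528.
Length 3: W₁..W₃: k=1: 0+14896+10·7·76=20216; k=2: 1960+0+10·28·76=23240 → min 20216 | W₂..W₄: k=2: 0+4256+7·28·2=4648; k=3: 14896+0+7·76·2=15960 → min 4648 | W₃..W₅: k=3: 0+912+28·76·6=13680; k=4: 4256+0+28·2·6=4592 → min 4592 | W₄..W₆: k=4: 0+528+76·2·44=7216; k=5: 912+0+76·6·44=20976 → min 7216.
Length 4: W₁..W₄: k=1: 0+4648+10·7·2=4788; k=2: 1960+4256+10·28·2=6776; k=3: 20216+0+10·76·2=21736 → min 4788 | W₂..W₅: k=2: 0+4592+7·28·6=5768; k=3: 14896+912+7·76·6=19000; k=4: 4648+0+7·2·6=4732 → min 4732 | W₃..W₆: k=3: 0+7216+28·76·44=100848; k=4: 4256+528+28·2·44=7248; k=5: 4592+0+28·6·44=11984 → min 7248.
Length 5: W₁..W₅: k=1: 0+4732+10·7·6=5152; k=2: 1960+4592+10·28·6=8232; k=3: 20216+912+10·76·6=25688; k=4: 4788+0+10·2·6=4908 → min 4908 | W₂..W₆: k=2: 0+7248+7·28·44=15872; k=3: 14896+7216+7·76·44=45520; k=4: 4648+528+7·2·44=5792; k=5: 4732+0+7·6·44=6580 → min 5792.
Length 6: W₁..W₆: k=1: 0+5792+10·7·44=8872; k=2: 1960+7248+10·28·44=21528; k=3: 20216+7216+10·76·44=60872; k=4: 4788+528+10·2·44=6196; k=5: 4908+0+10·6·44=7548 → min 6196.
Optimal order: ((W₁ (W₂ (W₃ W₄))) (W₅ W₆)) with cost 6196.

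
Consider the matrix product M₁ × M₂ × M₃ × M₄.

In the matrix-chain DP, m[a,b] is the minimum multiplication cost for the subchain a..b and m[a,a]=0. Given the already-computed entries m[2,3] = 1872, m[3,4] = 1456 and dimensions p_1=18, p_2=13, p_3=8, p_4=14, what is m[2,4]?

3888

m[2,4] = min over k∈[2,3] of m[2,k]+m[k+1,4]+p_{1}·p_k·p_{4}.
k=2: 0 + 1456 + 18·13·14 = 4732; k=3: 1872 + 0 + 18·8·14 = 3888.
Minimum: 3888 at k=3.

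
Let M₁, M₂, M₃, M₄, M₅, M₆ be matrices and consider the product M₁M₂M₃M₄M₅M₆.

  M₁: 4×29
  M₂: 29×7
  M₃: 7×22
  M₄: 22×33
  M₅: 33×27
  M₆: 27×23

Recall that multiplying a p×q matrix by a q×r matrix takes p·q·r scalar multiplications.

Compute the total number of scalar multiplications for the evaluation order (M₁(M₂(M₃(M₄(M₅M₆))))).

(M₅M₆): 33×27 by 27×23 → 33×23, cost 33·27·23 = 20493
(M₄(M₅M₆)): 22×33 by 33×23 → 22×23, cost 22·33·23 = 16698; cumulative 37191
(M₃(M₄(M₅M₆))): 7×22 by 22×23 → 7×23, cost 7·22·23 = 3542; cumulative 40733
(M₂(M₃(M₄(M₅M₆)))): 29×7 by 7×23 → 29×23, cost 29·7·23 = 4669; cumulative 45402
(M₁(M₂(M₃(M₄(M₅M₆))))): 4×29 by 29×23 → 4×23, cost 4·29·23 = 2668; cumulative 48070
Total: 48070 scalar multiplications.

48070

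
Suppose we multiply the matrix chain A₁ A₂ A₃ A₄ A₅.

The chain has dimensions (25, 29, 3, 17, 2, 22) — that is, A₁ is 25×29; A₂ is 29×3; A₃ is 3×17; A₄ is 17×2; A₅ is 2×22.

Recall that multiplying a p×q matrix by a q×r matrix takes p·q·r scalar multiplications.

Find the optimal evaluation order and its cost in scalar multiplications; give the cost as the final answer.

Adjacent pairs: A₁A₂ = 25·29·3 = 2175; A₂A₃ = 29·3·17 = 1479; A₃A₄ = 3·17·2 = 102; A₄A₅ = 17·2·22 = 748.
Length 3: A₁..A₃: k=1: 0+1479+25·29·17=13804; k=2: 2175+0+25·3·17=3450 → min 3450 | A₂..A₄: k=2: 0+102+29·3·2=276; k=3: 1479+0+29·17·2=2465 → min 276 | A₃..A₅: k=3: 0+748+3·17·22=1870; k=4: 102+0+3·2·22=234 → min 234.
Length 4: A₁..A₄: k=1: 0+276+25·29·2=1726; k=2: 2175+102+25·3·2=2427; k=3: 3450+0+25·17·2=4300 → min 1726 | A₂..A₅: k=2: 0+234+29·3·22=2148; k=3: 1479+748+29·17·22=13073; k=4: 276+0+29·2·22=1552 → min 1552.
Length 5: A₁..A₅: k=1: 0+1552+25·29·22=17502; k=2: 2175+234+25·3·22=4059; k=3: 3450+748+25·17·22=13548; k=4: 1726+0+25·2·22=2826 → min 2826.
Optimal parenthesization: ((A₁ (A₂ (A₃ A₄))) A₅) with cost 2826.

2826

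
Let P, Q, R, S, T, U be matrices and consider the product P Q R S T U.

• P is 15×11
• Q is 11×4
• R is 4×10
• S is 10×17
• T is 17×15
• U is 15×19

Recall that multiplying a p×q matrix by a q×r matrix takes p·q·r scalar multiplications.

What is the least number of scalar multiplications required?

Adjacent pairs: PQ = 15·11·4 = 660; QR = 11·4·10 = 440; RS = 4·10·17 = 680; ST = 10·17·15 = 2550; TU = 17·15·19 = 4845.
Length 3: P..R: k=1: 0+440+15·11·10=2090; k=2: 660+0+15·4·10=1260 → min 1260 | Q..S: k=2: 0+680+11·4·17=1428; k=3: 440+0+11·10·17=2310 → min 1428 | R..T: k=3: 0+2550+4·10·15=3150; k=4: 680+0+4·17·15=1700 → min 1700 | S..U: k=4: 0+4845+10·17·19=8075; k=5: 2550+0+10·15·19=5400 → min 5400.
Length 4: P..S: k=1: 0+1428+15·11·17=4233; k=2: 660+680+15·4·17=2360; k=3: 1260+0+15·10·17=3810 → min 2360 | Q..T: k=2: 0+1700+11·4·15=2360; k=3: 440+2550+11·10·15=4640; k=4: 1428+0+11·17·15=4233 → min 2360 | R..U: k=3: 0+5400+4·10·19=6160; k=4: 680+4845+4·17·19=6817; k=5: 1700+0+4·15·19=2840 → min 2840.
Length 5: P..T: k=1: 0+2360+15·11·15=4835; k=2: 660+1700+15·4·15=3260; k=3: 1260+2550+15·10·15=6060; k=4: 2360+0+15·17·15=6185 → min 3260 | Q..U: k=2: 0+2840+11·4·19=3676; k=3: 440+5400+11·10·19=7930; k=4: 1428+4845+11·17·19=9826; k=5: 2360+0+11·15·19=5495 → min 3676.
Length 6: P..U: k=1: 0+3676+15·11·19=6811; k=2: 660+2840+15·4·19=4640; k=3: 1260+5400+15·10·19=9510; k=4: 2360+4845+15·17·19=12050; k=5: 3260+0+15·15·19=7535 → min 4640.
Optimal order: ((P Q) (((R S) T) U)) with cost 4640.

4640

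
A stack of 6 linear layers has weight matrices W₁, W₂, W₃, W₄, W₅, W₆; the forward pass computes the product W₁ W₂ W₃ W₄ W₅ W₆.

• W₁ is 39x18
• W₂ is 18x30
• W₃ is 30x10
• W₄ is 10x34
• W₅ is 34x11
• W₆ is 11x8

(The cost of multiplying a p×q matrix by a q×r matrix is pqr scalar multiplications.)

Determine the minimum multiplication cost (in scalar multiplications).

Adjacent pairs: W₁W₂ = 39·18·30 = 21060; W₂W₃ = 18·30·10 = 5400; W₃W₄ = 30·10·34 = 10200; W₄W₅ = 10·34·11 = 3740; W₅W₆ = 34·11·8 = 2992.
Length 3: W₁..W₃: k=1: 0+5400+39·18·10=12420; k=2: 21060+0+39·30·10=32760 → min 12420 | W₂..W₄: k=2: 0+10200+18·30·34=28560; k=3: 5400+0+18·10·34=11520 → min 11520 | W₃..W₅: k=3: 0+3740+30·10·11=7040; k=4: 10200+0+30·34·11=21420 → min 7040 | W₄..W₆: k=4: 0+2992+10·34·8=5712; k=5: 3740+0+10·11·8=4620 → min 4620.
Length 4: W₁..W₄: k=1: 0+11520+39·18·34=35388; k=2: 21060+10200+39·30·34=71040; k=3: 12420+0+39·10·34=25680 → min 25680 | W₂..W₅: k=2: 0+7040+18·30·11=12980; k=3: 5400+3740+18·10·11=11120; k=4: 11520+0+18·34·11=18252 → min 11120 | W₃..W₆: k=3: 0+4620+30·10·8=7020; k=4: 10200+2992+30·34·8=21352; k=5: 7040+0+30·11·8=9680 → min 7020.
Length 5: W₁..W₅: k=1: 0+11120+39·18·11=18842; k=2: 21060+7040+39·30·11=40970; k=3: 12420+3740+39·10·11=20450; k=4: 25680+0+39·34·11=40266 → min 18842 | W₂..W₆: k=2: 0+7020+18·30·8=11340; k=3: 5400+4620+18·10·8=11460; k=4: 11520+2992+18·34·8=19408; k=5: 11120+0+18·11·8=12704 → min 11340.
Length 6: W₁..W₆: k=1: 0+11340+39·18·8=16956; k=2: 21060+7020+39·30·8=37440; k=3: 12420+4620+39·10·8=20160; k=4: 25680+2992+39·34·8=39280; k=5: 18842+0+39·11·8=22274 → min 16956.
Optimal order: (W₁ (W₂ (W₃ ((W₄ W₅) W₆)))) with cost 16956.

16956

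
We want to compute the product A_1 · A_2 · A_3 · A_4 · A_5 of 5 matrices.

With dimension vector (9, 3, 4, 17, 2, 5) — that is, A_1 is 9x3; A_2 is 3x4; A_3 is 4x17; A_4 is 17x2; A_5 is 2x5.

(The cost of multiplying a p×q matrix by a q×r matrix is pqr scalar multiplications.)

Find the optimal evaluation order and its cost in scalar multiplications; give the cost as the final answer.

304

Adjacent pairs: A_1A_2 = 9·3·4 = 108; A_2A_3 = 3·4·17 = 204; A_3A_4 = 4·17·2 = 136; A_4A_5 = 17·2·5 = 170.
Length 3: A_1..A_3: k=1: 0+204+9·3·17=663; k=2: 108+0+9·4·17=720 → min 663 | A_2..A_4: k=2: 0+136+3·4·2=160; k=3: 204+0+3·17·2=306 → min 160 | A_3..A_5: k=3: 0+170+4·17·5=510; k=4: 136+0+4·2·5=176 → min 176.
Length 4: A_1..A_4: k=1: 0+160+9·3·2=214; k=2: 108+136+9·4·2=316; k=3: 663+0+9·17·2=969 → min 214 | A_2..A_5: k=2: 0+176+3·4·5=236; k=3: 204+170+3·17·5=629; k=4: 160+0+3·2·5=190 → min 190.
Length 5: A_1..A_5: k=1: 0+190+9·3·5=325; k=2: 108+176+9·4·5=464; k=3: 663+170+9·17·5=1598; k=4: 214+0+9·2·5=304 → min 304.
Optimal parenthesization: ((A_1 · (A_2 · (A_3 · A_4))) · A_5) with cost 304.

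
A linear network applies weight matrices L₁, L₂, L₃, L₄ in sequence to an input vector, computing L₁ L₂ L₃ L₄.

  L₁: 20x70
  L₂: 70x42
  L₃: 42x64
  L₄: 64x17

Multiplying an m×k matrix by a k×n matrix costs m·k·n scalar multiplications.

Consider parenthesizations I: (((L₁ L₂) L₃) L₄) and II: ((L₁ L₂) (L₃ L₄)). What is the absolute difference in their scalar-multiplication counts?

Order I = (((L₁ L₂) L₃) L₄): (L₁ L₂): 20×70 by 70×42 → 20×42, cost 20·70·42 = 58800; ((L₁ L₂) L₃): 20×42 by 42×64 → 20×64, cost 20·42·64 = 53760; cumulative 112560; (((L₁ L₂) L₃) L₄): 20×64 by 64×17 → 20×17, cost 20·64·17 = 21760; cumulative 134320. Total 134320.
Order II = ((L₁ L₂) (L₃ L₄)): (L₁ L₂): 20×70 by 70×42 → 20×42, cost 20·70·42 = 58800; (L₃ L₄): 42×64 by 64×17 → 42×17, cost 42·64·17 = 45696; ((L₁ L₂) (L₃ L₄)): 20×42 by 42×17 → 20×17, cost 20·42·17 = 14280; cumulative 118776. Total 118776.
Difference: |134320 − 118776| = 15544.

15544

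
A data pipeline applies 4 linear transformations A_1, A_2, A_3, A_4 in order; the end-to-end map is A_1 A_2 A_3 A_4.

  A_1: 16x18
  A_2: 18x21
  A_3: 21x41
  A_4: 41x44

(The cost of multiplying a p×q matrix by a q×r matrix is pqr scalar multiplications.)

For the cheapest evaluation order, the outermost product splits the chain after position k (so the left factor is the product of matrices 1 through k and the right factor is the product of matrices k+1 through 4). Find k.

3

Adjacent pairs: A_1A_2 = 16·18·21 = 6048; A_2A_3 = 18·21·41 = 15498; A_3A_4 = 21·41·44 = 37884.
Length 3: A_1..A_3: k=1: 0+15498+16·18·41=27306; k=2: 6048+0+16·21·41=19824 → min 19824 | A_2..A_4: k=2: 0+37884+18·21·44=54516; k=3: 15498+0+18·41·44=47970 → min 47970.
Top-level splits: k=1: (A_1..A_1)·(A_2..A_4) → 0+47970+16·18·44 = 60642; k=2: (A_1..A_2)·(A_3..A_4) → 6048+37884+16·21·44 = 58716; k=3: (A_1..A_3)·(A_4..A_4) → 19824+0+16·41·44 = 48688.
Best split is after A_3, i.e. k = 3.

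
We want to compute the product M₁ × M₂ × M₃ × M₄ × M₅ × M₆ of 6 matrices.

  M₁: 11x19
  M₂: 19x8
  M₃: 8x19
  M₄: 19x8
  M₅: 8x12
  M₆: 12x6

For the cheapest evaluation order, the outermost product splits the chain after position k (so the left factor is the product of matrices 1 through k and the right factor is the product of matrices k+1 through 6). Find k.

Adjacent pairs: M₁M₂ = 11·19·8 = 1672; M₂M₃ = 19·8·19 = 2888; M₃M₄ = 8·19·8 = 1216; M₄M₅ = 19·8·12 = 1824; M₅M₆ = 8·12·6 = 576.
Length 3: M₁..M₃: k=1: 0+2888+11·19·19=6859; k=2: 1672+0+11·8·19=3344 → min 3344 | M₂..M₄: k=2: 0+1216+19·8·8=2432; k=3: 2888+0+19·19·8=5776 → min 2432 | M₃..M₅: k=3: 0+1824+8·19·12=3648; k=4: 1216+0+8·8·12=1984 → min 1984 | M₄..M₆: k=4: 0+576+19·8·6=1488; k=5: 1824+0+19·12·6=3192 → min 1488.
Length 4: M₁..M₄: k=1: 0+2432+11·19·8=4104; k=2: 1672+1216+11·8·8=3592; k=3: 3344+0+11·19·8=5016 → min 3592 | M₂..M₅: k=2: 0+1984+19·8·12=3808; k=3: 2888+1824+19·19·12=9044; k=4: 2432+0+19·8·12=4256 → min 3808 | M₃..M₆: k=3: 0+1488+8·19·6=2400; k=4: 1216+576+8·8·6=2176; k=5: 1984+0+8·12·6=2560 → min 2176.
Length 5: M₁..M₅: k=1: 0+3808+11·19·12=6316; k=2: 1672+1984+11·8·12=4712; k=3: 3344+1824+11·19·12=7676; k=4: 3592+0+11·8·12=4648 → min 4648 | M₂..M₆: k=2: 0+2176+19·8·6=3088; k=3: 2888+1488+19·19·6=6542; k=4: 2432+576+19·8·6=3920; k=5: 3808+0+19·12·6=5176 → min 3088.
Top-level splits: k=1: (M₁..M₁)·(M₂..M₆) → 0+3088+11·19·6 = 4342; k=2: (M₁..M₂)·(M₃..M₆) → 1672+2176+11·8·6 = 4376; k=3: (M₁..M₃)·(M₄..M₆) → 3344+1488+11·19·6 = 6086; k=4: (M₁..M₄)·(M₅..M₆) → 3592+576+11·8·6 = 4696; k=5: (M₁..M₅)·(M₆..M₆) → 4648+0+11·12·6 = 5440.
Best split is after M₁, i.e. k = 1.

1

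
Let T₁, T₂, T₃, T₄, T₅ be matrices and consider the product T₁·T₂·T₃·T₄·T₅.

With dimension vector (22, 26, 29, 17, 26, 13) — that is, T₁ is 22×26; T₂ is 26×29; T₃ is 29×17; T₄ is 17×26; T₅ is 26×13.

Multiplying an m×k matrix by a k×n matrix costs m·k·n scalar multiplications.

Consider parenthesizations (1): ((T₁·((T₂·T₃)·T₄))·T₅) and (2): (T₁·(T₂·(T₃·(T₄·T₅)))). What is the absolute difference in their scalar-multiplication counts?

Order (1) = ((T₁·((T₂·T₃)·T₄))·T₅): (T₂·T₃): 26×29 by 29×17 → 26×17, cost 26·29·17 = 12818; ((T₂·T₃)·T₄): 26×17 by 17×26 → 26×26, cost 26·17·26 = 11492; cumulative 24310; (T₁·((T₂·T₃)·T₄)): 22×26 by 26×26 → 22×26, cost 22·26·26 = 14872; cumulative 39182; ((T₁·((T₂·T₃)·T₄))·T₅): 22×26 by 26×13 → 22×13, cost 22·26·13 = 7436; cumulative 46618. Total 46618.
Order (2) = (T₁·(T₂·(T₃·(T₄·T₅)))): (T₄·T₅): 17×26 by 26×13 → 17×13, cost 17·26·13 = 5746; (T₃·(T₄·T₅)): 29×17 by 17×13 → 29×13, cost 29·17·13 = 6409; cumulative 12155; (T₂·(T₃·(T₄·T₅))): 26×29 by 29×13 → 26×13, cost 26·29·13 = 9802; cumulative 21957; (T₁·(T₂·(T₃·(T₄·T₅)))): 22×26 by 26×13 → 22×13, cost 22·26·13 = 7436; cumulative 29393. Total 29393.
Difference: |46618 − 29393| = 17225.

17225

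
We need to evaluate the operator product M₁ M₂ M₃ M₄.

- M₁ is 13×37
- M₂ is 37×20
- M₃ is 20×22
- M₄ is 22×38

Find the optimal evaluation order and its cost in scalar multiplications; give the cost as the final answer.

Adjacent pairs: M₁M₂ = 13·37·20 = 9620; M₂M₃ = 37·20·22 = 16280; M₃M₄ = 20·22·38 = 16720.
Length 3: M₁..M₃: k=1: 0+16280+13·37·22=26862; k=2: 9620+0+13·20·22=15340 → min 15340 | M₂..M₄: k=2: 0+16720+37·20·38=44840; k=3: 16280+0+37·22·38=47212 → min 44840.
Length 4: M₁..M₄: k=1: 0+44840+13·37·38=63118; k=2: 9620+16720+13·20·38=36220; k=3: 15340+0+13·22·38=26208 → min 26208.
Optimal parenthesization: (((M₁ M₂) M₃) M₄) with cost 26208.

26208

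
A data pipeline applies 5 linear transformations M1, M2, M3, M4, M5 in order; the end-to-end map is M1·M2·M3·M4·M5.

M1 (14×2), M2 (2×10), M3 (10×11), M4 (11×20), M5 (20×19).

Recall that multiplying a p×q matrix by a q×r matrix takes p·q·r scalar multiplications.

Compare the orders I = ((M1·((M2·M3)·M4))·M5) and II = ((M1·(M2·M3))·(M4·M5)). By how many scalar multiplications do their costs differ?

1094

Order I = ((M1·((M2·M3)·M4))·M5): (M2·M3): 2×10 by 10×11 → 2×11, cost 2·10·11 = 220; ((M2·M3)·M4): 2×11 by 11×20 → 2×20, cost 2·11·20 = 440; cumulative 660; (M1·((M2·M3)·M4)): 14×2 by 2×20 → 14×20, cost 14·2·20 = 560; cumulative 1220; ((M1·((M2·M3)·M4))·M5): 14×20 by 20×19 → 14×19, cost 14·20·19 = 5320; cumulative 6540. Total 6540.
Order II = ((M1·(M2·M3))·(M4·M5)): (M2·M3): 2×10 by 10×11 → 2×11, cost 2·10·11 = 220; (M1·(M2·M3)): 14×2 by 2×11 → 14×11, cost 14·2·11 = 308; cumulative 528; (M4·M5): 11×20 by 20×19 → 11×19, cost 11·20·19 = 4180; ((M1·(M2·M3))·(M4·M5)): 14×11 by 11×19 → 14×19, cost 14·11·19 = 2926; cumulative 7634. Total 7634.
Difference: |6540 − 7634| = 1094.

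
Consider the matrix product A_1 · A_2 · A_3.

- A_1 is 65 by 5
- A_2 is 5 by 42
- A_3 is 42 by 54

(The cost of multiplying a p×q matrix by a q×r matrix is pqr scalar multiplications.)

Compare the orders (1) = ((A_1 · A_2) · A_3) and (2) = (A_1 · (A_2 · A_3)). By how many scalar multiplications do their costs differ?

Order (1) = ((A_1 · A_2) · A_3): (A_1 · A_2): 65×5 by 5×42 → 65×42, cost 65·5·42 = 13650; ((A_1 · A_2) · A_3): 65×42 by 42×54 → 65×54, cost 65·42·54 = 147420; cumulative 161070. Total 161070.
Order (2) = (A_1 · (A_2 · A_3)): (A_2 · A_3): 5×42 by 42×54 → 5×54, cost 5·42·54 = 11340; (A_1 · (A_2 · A_3)): 65×5 by 5×54 → 65×54, cost 65·5·54 = 17550; cumulative 28890. Total 28890.
Difference: |161070 − 28890| = 132180.

132180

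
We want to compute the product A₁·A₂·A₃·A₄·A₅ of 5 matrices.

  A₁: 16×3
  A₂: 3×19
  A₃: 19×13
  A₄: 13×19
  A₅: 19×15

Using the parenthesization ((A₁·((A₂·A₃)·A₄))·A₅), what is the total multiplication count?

6954

(A₂·A₃): 3×19 by 19×13 → 3×13, cost 3·19·13 = 741
((A₂·A₃)·A₄): 3×13 by 13×19 → 3×19, cost 3·13·19 = 741; cumulative 1482
(A₁·((A₂·A₃)·A₄)): 16×3 by 3×19 → 16×19, cost 16·3·19 = 912; cumulative 2394
((A₁·((A₂·A₃)·A₄))·A₅): 16×19 by 19×15 → 16×15, cost 16·19·15 = 4560; cumulative 6954
Total: 6954 scalar multiplications.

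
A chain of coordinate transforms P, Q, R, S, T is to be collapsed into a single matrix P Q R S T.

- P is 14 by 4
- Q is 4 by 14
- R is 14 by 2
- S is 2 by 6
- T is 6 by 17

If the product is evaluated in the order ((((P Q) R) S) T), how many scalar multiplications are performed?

2772

(P Q): 14×4 by 4×14 → 14×14, cost 14·4·14 = 784
((P Q) R): 14×14 by 14×2 → 14×2, cost 14·14·2 = 392; cumulative 1176
(((P Q) R) S): 14×2 by 2×6 → 14×6, cost 14·2·6 = 168; cumulative 1344
((((P Q) R) S) T): 14×6 by 6×17 → 14×17, cost 14·6·17 = 1428; cumulative 2772
Total: 2772 scalar multiplications.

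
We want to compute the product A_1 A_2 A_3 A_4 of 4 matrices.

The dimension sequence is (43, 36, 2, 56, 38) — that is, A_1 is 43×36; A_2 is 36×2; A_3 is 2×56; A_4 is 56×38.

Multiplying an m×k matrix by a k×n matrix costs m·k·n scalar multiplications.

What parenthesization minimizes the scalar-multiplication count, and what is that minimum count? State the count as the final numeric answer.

10620

Adjacent pairs: A_1A_2 = 43·36·2 = 3096; A_2A_3 = 36·2·56 = 4032; A_3A_4 = 2·56·38 = 4256.
Length 3: A_1..A_3: k=1: 0+4032+43·36·56=90720; k=2: 3096+0+43·2·56=7912 → min 7912 | A_2..A_4: k=2: 0+4256+36·2·38=6992; k=3: 4032+0+36·56·38=80640 → min 6992.
Length 4: A_1..A_4: k=1: 0+6992+43·36·38=65816; k=2: 3096+4256+43·2·38=10620; k=3: 7912+0+43·56·38=99416 → min 10620.
Optimal parenthesization: ((A_1 A_2) (A_3 A_4)) with cost 10620.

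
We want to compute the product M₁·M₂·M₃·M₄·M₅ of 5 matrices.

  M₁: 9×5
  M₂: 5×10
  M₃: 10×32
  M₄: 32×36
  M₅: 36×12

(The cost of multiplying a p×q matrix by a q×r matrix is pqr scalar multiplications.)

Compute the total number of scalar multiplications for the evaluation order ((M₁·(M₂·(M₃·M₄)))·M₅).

(M₃·M₄): 10×32 by 32×36 → 10×36, cost 10·32·36 = 11520
(M₂·(M₃·M₄)): 5×10 by 10×36 → 5×36, cost 5·10·36 = 1800; cumulative 13320
(M₁·(M₂·(M₃·M₄))): 9×5 by 5×36 → 9×36, cost 9·5·36 = 1620; cumulative 14940
((M₁·(M₂·(M₃·M₄)))·M₅): 9×36 by 36×12 → 9×12, cost 9·36·12 = 3888; cumulative 18828
Total: 18828 scalar multiplications.

18828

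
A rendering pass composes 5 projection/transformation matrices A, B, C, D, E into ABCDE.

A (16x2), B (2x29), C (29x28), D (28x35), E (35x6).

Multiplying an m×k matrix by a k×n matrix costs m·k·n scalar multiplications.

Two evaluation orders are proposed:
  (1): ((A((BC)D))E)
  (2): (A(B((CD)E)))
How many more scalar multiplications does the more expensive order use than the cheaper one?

26986

Order (1) = ((A((BC)D))E): (BC): 2×29 by 29×28 → 2×28, cost 2·29·28 = 1624; ((BC)D): 2×28 by 28×35 → 2×35, cost 2·28·35 = 1960; cumulative 3584; (A((BC)D)): 16×2 by 2×35 → 16×35, cost 16·2·35 = 1120; cumulative 4704; ((A((BC)D))E): 16×35 by 35×6 → 16×6, cost 16·35·6 = 3360; cumulative 8064. Total 8064.
Order (2) = (A(B((CD)E))): (CD): 29×28 by 28×35 → 29×35, cost 29·28·35 = 28420; ((CD)E): 29×35 by 35×6 → 29×6, cost 29·35·6 = 6090; cumulative 34510; (B((CD)E)): 2×29 by 29×6 → 2×6, cost 2·29·6 = 348; cumulative 34858; (A(B((CD)E))): 16×2 by 2×6 → 16×6, cost 16·2·6 = 192; cumulative 35050. Total 35050.
Difference: |8064 − 35050| = 26986.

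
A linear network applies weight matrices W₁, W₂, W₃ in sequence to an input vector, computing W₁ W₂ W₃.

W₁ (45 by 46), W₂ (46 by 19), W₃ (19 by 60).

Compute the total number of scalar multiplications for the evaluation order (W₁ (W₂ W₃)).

176640

(W₂ W₃): 46×19 by 19×60 → 46×60, cost 46·19·60 = 52440
(W₁ (W₂ W₃)): 45×46 by 46×60 → 45×60, cost 45·46·60 = 124200; cumulative 176640
Total: 176640 scalar multiplications.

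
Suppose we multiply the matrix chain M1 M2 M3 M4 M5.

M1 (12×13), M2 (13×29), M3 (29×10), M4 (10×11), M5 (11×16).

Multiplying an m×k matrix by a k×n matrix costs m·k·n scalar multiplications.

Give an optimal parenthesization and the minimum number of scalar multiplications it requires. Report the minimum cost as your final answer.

Adjacent pairs: M1M2 = 12·13·29 = 4524; M2M3 = 13·29·10 = 3770; M3M4 = 29·10·11 = 3190; M4M5 = 10·11·16 = 1760.
Length 3: M1..M3: k=1: 0+3770+12·13·10=5330; k=2: 4524+0+12·29·10=8004 → min 5330 | M2..M4: k=2: 0+3190+13·29·11=7337; k=3: 3770+0+13·10·11=5200 → min 5200 | M3..M5: k=3: 0+1760+29·10·16=6400; k=4: 3190+0+29·11·16=8294 → min 6400.
Length 4: M1..M4: k=1: 0+5200+12·13·11=6916; k=2: 4524+3190+12·29·11=11542; k=3: 5330+0+12·10·11=6650 → min 6650 | M2..M5: k=2: 0+6400+13·29·16=12432; k=3: 3770+1760+13·10·16=7610; k=4: 5200+0+13·11·16=7488 → min 7488.
Length 5: M1..M5: k=1: 0+7488+12·13·16=9984; k=2: 4524+6400+12·29·16=16492; k=3: 5330+1760+12·10·16=9010; k=4: 6650+0+12·11·16=8762 → min 8762.
Optimal parenthesization: (((M1 (M2 M3)) M4) M5) with cost 8762.

8762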